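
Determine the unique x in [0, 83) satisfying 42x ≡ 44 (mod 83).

5

The inverse of 42 mod 83 is 2 (since 42·2 = 84 ≡ 1).
Multiplying both sides by 2: x ≡ 2·44 = 88 ≡ 5 (mod 83).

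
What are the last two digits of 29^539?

69

Square-and-reduce mod 100: 29^1≡29, 29^2≡41, 29^4≡81, 29^8≡61, 29^16≡21, 29^32≡41, 29^64≡81, 29^128≡61, 29^256≡21, 29^512≡41.
539 = 1 + 2 + 8 + 16 + 512, so 29^539 ≡ 29·41·61·21·41 ≡ 69 (mod 100).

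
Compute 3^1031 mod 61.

Square-and-reduce mod 61: 3^1≡3, 3^2≡9, 3^4≡20, 3^8≡34, 3^16≡58, 3^32≡9, 3^64≡20, 3^128≡34, 3^256≡58, 3^512≡9, 3^1024≡20.
1031 = 1 + 2 + 4 + 1024, so 3^1031 ≡ 3·9·20·20 ≡ 3 (mod 61).

3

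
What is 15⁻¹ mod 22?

3

15·3 = 45 = 2·22 + 1, so 15⁻¹ ≡ 3 (mod 22).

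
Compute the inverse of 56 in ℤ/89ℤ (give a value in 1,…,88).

56·62 = 3472 = 39·89 + 1, so 56⁻¹ ≡ 62 (mod 89).

62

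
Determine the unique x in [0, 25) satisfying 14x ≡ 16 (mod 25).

14⁻¹ ≡ 9 (mod 25) because 14·9 = 126 = 5·25 + 1.
Multiplying both sides by 9: x ≡ 9·16 = 144 ≡ 19 (mod 25).

19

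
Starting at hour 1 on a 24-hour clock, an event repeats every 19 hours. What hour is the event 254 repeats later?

3

254·19 = 4826.
4826 = 201·24 + 2, so 4826 mod 24 = 2.
(1 + 2) mod 24 = 3.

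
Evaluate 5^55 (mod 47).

40

Square-and-reduce mod 47: 5^1≡5, 5^2≡25, 5^4≡14, 5^8≡8, 5^16≡17, 5^32≡7.
55 = 1 + 2 + 4 + 16 + 32, so 5^55 ≡ 5·25·14·17·7 ≡ 40 (mod 47).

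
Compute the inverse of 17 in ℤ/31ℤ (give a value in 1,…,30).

11

31 = 1·17 + 14
17 = 1·14 + 3
14 = 4·3 + 2
3 = 1·2 + 1
2 = 2·1 + 0
Back-substituting gives 17·11 ≡ 1 (mod 31).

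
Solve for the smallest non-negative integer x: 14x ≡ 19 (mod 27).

14⁻¹ ≡ 2 (mod 27) because 14·2 = 28 = 1·27 + 1.
Multiplying both sides by 2: x ≡ 2·19 = 38 ≡ 11 (mod 27).

11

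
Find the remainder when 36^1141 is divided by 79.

51

Successive squares of 36 mod 79: 36^1≡36, 36^2≡32, 36^4≡76, 36^8≡9, 36^16≡2, 36^32≡4, 36^64≡16, 36^128≡19, 36^256≡45, 36^512≡50, 36^1024≡51.
1141 = 1 + 4 + 16 + 32 + 64 + 1024, so 36^1141 ≡ 36·76·2·4·16·51 ≡ 51 (mod 79).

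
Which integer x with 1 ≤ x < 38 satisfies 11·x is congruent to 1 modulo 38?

7

11·7 = 77 = 2·38 + 1, so 11⁻¹ ≡ 7 (mod 38).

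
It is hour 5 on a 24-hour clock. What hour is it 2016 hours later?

Dividing 2016 by 24 gives quotient 84 and remainder 0.
(5 + 0) mod 24 = 5.

5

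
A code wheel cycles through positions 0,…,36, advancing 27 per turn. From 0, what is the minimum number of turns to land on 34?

4

27⁻¹ ≡ 11 (mod 37) because 27·11 = 297 = 8·37 + 1.
Multiplying both sides by 11: x ≡ 11·34 = 374 ≡ 4 (mod 37).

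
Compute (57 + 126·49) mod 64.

23

126·49 = 6174.
6174 = 96·64 + 30, so 6174 mod 64 = 30.
(57 + 30) mod 64 = 23.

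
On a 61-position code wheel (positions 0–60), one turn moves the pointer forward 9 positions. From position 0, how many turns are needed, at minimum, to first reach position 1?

9·34 = 306 = 5·61 + 1, so 9⁻¹ ≡ 34 (mod 61).

34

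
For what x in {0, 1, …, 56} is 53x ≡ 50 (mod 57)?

16

53⁻¹ ≡ 14 (mod 57) because 53·14 = 742 = 13·57 + 1.
So x ≡ 14·50 = 700 ≡ 16 (mod 57).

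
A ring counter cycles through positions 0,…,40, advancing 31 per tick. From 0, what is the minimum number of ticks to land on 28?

The inverse of 31 mod 41 is 4 (since 31·4 = 124 ≡ 1).
So x ≡ 4·28 = 112 ≡ 30 (mod 41).

30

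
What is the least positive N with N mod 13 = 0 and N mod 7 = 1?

78

Since 7·2 ≡ 1 (mod 13), take x = 1 + 7·((0−1)·2 mod 13) = 1 + 7·11 = 78.
Check: 78 mod 13 = 0, 78 mod 7 = 1.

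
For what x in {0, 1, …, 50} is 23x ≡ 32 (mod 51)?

28

23⁻¹ ≡ 20 (mod 51) because 23·20 = 460 = 9·51 + 1.
So x ≡ 20·32 = 640 ≡ 28 (mod 51).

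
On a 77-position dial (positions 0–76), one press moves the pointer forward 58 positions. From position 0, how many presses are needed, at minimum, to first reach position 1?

77 = 1·58 + 19
58 = 3·19 + 1
19 = 19·1 + 0
Back-substituting gives 58·4 ≡ 1 (mod 77).

4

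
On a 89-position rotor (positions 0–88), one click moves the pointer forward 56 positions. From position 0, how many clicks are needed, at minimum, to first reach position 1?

89 = 1·56 + 33
56 = 1·33 + 23
33 = 1·23 + 10
23 = 2·10 + 3
10 = 3·3 + 1
3 = 3·1 + 0
Back-substituting gives 56·62 ≡ 1 (mod 89).

62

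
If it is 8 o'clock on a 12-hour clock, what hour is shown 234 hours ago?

2

234 − 19·12 = 6, so 234 ≡ 6 (mod 12).
8 − 6 → 2 on a 12-hour dial.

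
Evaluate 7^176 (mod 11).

By repeated squaring mod 11: 7^1≡7, 7^2≡5, 7^4≡3, 7^8≡9, 7^16≡4, 7^32≡5, 7^64≡3, 7^128≡9.
176 = 16 + 32 + 128, so 7^176 ≡ 4·5·9 ≡ 4 (mod 11).

4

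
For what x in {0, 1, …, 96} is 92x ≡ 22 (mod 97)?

15

The inverse of 92 mod 97 is 58 (since 92·58 = 5336 ≡ 1).
So x ≡ 58·22 = 1276 ≡ 15 (mod 97).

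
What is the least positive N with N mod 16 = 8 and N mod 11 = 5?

x ≡ 5 (mod 11) gives x ∈ {5, 16, 27, 38, 49, 60, 71, 82, …}.
The first of these with x mod 16 = 8 is 104.

104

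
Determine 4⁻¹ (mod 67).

17

67 = 16·4 + 3
4 = 1·3 + 1
3 = 3·1 + 0
Back-substituting gives 4·17 ≡ 1 (mod 67).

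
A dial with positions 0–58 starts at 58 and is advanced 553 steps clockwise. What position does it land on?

21

553 mod 59 = 22 (since 9·59 = 531).
(58 + 22) mod 59 = 21.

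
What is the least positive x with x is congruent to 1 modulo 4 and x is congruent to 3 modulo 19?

41

x ≡ 1 (mod 4) gives x ∈ {1, 5, 9, 13, 17, 21, 25, 29, …}.
The first of these with x mod 19 = 3 is 41.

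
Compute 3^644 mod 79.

32

By repeated squaring mod 79: 3^1≡3, 3^2≡9, 3^4≡2, 3^8≡4, 3^16≡16, 3^32≡19, 3^64≡45, 3^128≡50, 3^256≡51, 3^512≡73.
Since 644 = 4 + 128 + 512 in binary, 3^644 ≡ 2·50·73 ≡ 32 (mod 79).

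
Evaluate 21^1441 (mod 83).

63

Successive squares of 21 mod 83: 21^1≡21, 21^2≡26, 21^4≡12, 21^8≡61, 21^16≡69, 21^32≡30, 21^64≡70, 21^128≡3, 21^256≡9, 21^512≡81, 21^1024≡4.
1441 = 1 + 32 + 128 + 256 + 1024, so 21^1441 ≡ 21·30·3·9·4 ≡ 63 (mod 83).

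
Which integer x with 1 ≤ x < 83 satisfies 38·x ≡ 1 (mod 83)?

83 = 2·38 + 7
38 = 5·7 + 3
7 = 2·3 + 1
3 = 3·1 + 0
Back-substituting gives 38·59 ≡ 1 (mod 83).

59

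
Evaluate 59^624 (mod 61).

Successive squares of 59 mod 61: 59^1≡59, 59^2≡4, 59^4≡16, 59^8≡12, 59^16≡22, 59^32≡57, 59^64≡16, 59^128≡12, 59^256≡22, 59^512≡57.
Since 624 = 16 + 32 + 64 + 512 in binary, 59^624 ≡ 22·57·16·57 ≡ 20 (mod 61).

20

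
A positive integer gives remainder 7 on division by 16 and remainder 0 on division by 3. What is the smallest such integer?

x ≡ 0 (mod 3) gives x ∈ {0, 3, 6, 9, 12, 15, 18, 21, …}.
The first of these with x mod 16 = 7 is 39.

39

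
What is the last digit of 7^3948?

Powers of 7 mod 10 repeat with period 4: 7, 9, 3, 1.
3948 mod 4 = 0, so the last digit matches 7^4 = 1.

1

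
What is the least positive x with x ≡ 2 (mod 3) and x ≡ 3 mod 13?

29

Since 13·1 ≡ 1 (mod 3), take x = 3 + 13·((2−3)·1 mod 3) = 3 + 13·2 = 29.
Check: 29 mod 3 = 2, 29 mod 13 = 3.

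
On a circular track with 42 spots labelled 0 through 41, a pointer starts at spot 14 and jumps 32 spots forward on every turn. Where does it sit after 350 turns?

350·32 = 11200.
11200 = 266·42 + 28, so 11200 mod 42 = 28.
(14 + 28) mod 42 = 0.

0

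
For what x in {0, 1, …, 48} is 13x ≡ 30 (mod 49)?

The inverse of 13 mod 49 is 34 (since 13·34 = 442 ≡ 1).
So x ≡ 34·30 = 1020 ≡ 40 (mod 49).

40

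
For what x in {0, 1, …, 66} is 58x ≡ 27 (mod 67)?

58⁻¹ ≡ 52 (mod 67) because 58·52 = 3016 = 45·67 + 1.
Multiplying both sides by 52: x ≡ 52·27 = 1404 ≡ 64 (mod 67).
Check: 58·64 = 3712 = 55·67 + 27.

64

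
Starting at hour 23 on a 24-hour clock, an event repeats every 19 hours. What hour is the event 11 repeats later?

11·19 = 209.
209 mod 24 = 17 (since 8·24 = 192).
(23 + 17) mod 24 = 16.

16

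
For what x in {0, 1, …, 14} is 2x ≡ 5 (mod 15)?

The inverse of 2 mod 15 is 8 (since 2·8 = 16 ≡ 1).
Multiplying both sides by 8: x ≡ 8·5 = 40 ≡ 10 (mod 15).

10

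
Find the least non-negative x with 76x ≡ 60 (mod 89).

57

76⁻¹ ≡ 41 (mod 89) because 76·41 = 3116 = 35·89 + 1.
Multiplying both sides by 41: x ≡ 41·60 = 2460 ≡ 57 (mod 89).
Check: 76·57 = 4332 = 48·89 + 60.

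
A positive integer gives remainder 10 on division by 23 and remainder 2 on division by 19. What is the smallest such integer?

401

Since 19·17 ≡ 1 (mod 23), take x = 2 + 19·((10−2)·17 mod 23) = 2 + 19·21 = 401.
Check: 401 mod 23 = 10, 401 mod 19 = 2.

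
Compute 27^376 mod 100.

By repeated squaring mod 100: 27^1≡27, 27^2≡29, 27^4≡41, 27^8≡81, 27^16≡61, 27^32≡21, 27^64≡41, 27^128≡81, 27^256≡61.
376 = 8 + 16 + 32 + 64 + 256, so 27^376 ≡ 81·61·21·41·61 ≡ 61 (mod 100).

61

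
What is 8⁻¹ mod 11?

11 = 1·8 + 3
8 = 2·3 + 2
3 = 1·2 + 1
2 = 2·1 + 0
Back-substituting gives 8·7 ≡ 1 (mod 11).

7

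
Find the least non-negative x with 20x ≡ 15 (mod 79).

20⁻¹ ≡ 4 (mod 79) because 20·4 = 80 = 1·79 + 1.
So x ≡ 4·15 = 60 ≡ 60 (mod 79).
Check: 20·60 = 1200 = 15·79 + 15.

60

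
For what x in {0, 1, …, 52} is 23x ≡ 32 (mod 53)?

23⁻¹ ≡ 30 (mod 53) because 23·30 = 690 = 13·53 + 1.
Multiplying both sides by 30: x ≡ 30·32 = 960 ≡ 6 (mod 53).
Check: 23·6 = 138 = 2·53 + 32.

6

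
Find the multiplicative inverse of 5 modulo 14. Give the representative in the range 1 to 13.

5·3 = 15 = 1·14 + 1, so 5⁻¹ ≡ 3 (mod 14).

3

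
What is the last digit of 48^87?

Last digits of 8^n: 8, 4, 2, 6 (period 4).
87 mod 4 = 3, so the last digit matches 8^3 = 2.

2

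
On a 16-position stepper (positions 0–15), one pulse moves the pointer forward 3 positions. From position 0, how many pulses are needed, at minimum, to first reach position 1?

11

3·11 = 33 = 2·16 + 1, so 3⁻¹ ≡ 11 (mod 16).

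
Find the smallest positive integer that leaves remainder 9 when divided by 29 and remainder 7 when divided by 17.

x ≡ 7 (mod 17) gives x ∈ {7, 24, 41, 58, 75, 92, 109, 126, …}.
The first of these with x mod 29 = 9 is 415.

415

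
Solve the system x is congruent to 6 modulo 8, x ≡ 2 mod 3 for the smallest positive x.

Since 3·3 ≡ 1 (mod 8), take x = 2 + 3·((6−2)·3 mod 8) = 2 + 3·4 = 14.
Check: 14 mod 8 = 6, 14 mod 3 = 2.

14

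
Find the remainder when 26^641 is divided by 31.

6

Square-and-reduce mod 31: 26^1≡26, 26^2≡25, 26^4≡5, 26^8≡25, 26^16≡5, 26^32≡25, 26^64≡5, 26^128≡25, 26^256≡5, 26^512≡25.
Since 641 = 1 + 128 + 512 in binary, 26^641 ≡ 26·25·25 ≡ 6 (mod 31).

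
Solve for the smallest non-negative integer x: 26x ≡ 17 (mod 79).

28

26⁻¹ ≡ 76 (mod 79) because 26·76 = 1976 = 25·79 + 1.
So x ≡ 76·17 = 1292 ≡ 28 (mod 79).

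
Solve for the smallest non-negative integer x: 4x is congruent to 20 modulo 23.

5

The inverse of 4 mod 23 is 6 (since 4·6 = 24 ≡ 1).
So x ≡ 6·20 = 120 ≡ 5 (mod 23).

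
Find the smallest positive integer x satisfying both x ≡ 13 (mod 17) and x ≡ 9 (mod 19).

x ≡ 13 (mod 17) gives x ∈ {13, 30, 47}.
The first of these with x mod 19 = 9 is 47.

47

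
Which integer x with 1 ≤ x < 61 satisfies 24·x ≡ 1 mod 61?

28

61 = 2·24 + 13
24 = 1·13 + 11
13 = 1·11 + 2
11 = 5·2 + 1
2 = 2·1 + 0
Back-substituting gives 24·28 ≡ 1 (mod 61).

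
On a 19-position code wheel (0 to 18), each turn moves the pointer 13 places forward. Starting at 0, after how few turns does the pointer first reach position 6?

The inverse of 13 mod 19 is 3 (since 13·3 = 39 ≡ 1).
Multiplying both sides by 3: x ≡ 3·6 = 18 ≡ 18 (mod 19).
Check: 13·18 = 234 = 12·19 + 6.

18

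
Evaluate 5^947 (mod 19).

Successive squares of 5 mod 19: 5^1≡5, 5^2≡6, 5^4≡17, 5^8≡4, 5^16≡16, 5^32≡9, 5^64≡5, 5^128≡6, 5^256≡17, 5^512≡4.
947 = 1 + 2 + 16 + 32 + 128 + 256 + 512, so 5^947 ≡ 5·6·16·9·6·17·4 ≡ 6 (mod 19).

6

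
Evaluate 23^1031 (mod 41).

23

Successive squares of 23 mod 41: 23^1≡23, 23^2≡37, 23^4≡16, 23^8≡10, 23^16≡18, 23^32≡37, 23^64≡16, 23^128≡10, 23^256≡18, 23^512≡37, 23^1024≡16.
Since 1031 = 1 + 2 + 4 + 1024 in binary, 23^1031 ≡ 23·37·16·16 ≡ 23 (mod 41).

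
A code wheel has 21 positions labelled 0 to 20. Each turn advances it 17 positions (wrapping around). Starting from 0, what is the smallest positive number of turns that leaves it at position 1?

5

21 = 1·17 + 4
17 = 4·4 + 1
4 = 4·1 + 0
Back-substituting gives 17·5 ≡ 1 (mod 21).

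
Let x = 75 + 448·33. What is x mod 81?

36

448·33 = 14784.
Dividing 14784 by 81 gives quotient 182 and remainder 42.
(75 + 42) mod 81 = 36.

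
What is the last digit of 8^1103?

2

Last digits of 8^n: 8, 4, 2, 6 (period 4).
1103 mod 4 = 3, so the last digit matches 8^3 = 2.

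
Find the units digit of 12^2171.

8

The units digit of 12^n cycles with period 4: 2, 4, 8, 6, …
2171 mod 4 = 3, so the last digit matches 2^3 = 8.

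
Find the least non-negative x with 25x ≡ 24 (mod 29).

The inverse of 25 mod 29 is 7 (since 25·7 = 175 ≡ 1).
So x ≡ 7·24 = 168 ≡ 23 (mod 29).

23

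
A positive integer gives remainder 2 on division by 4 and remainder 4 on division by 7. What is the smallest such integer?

Since 7·3 ≡ 1 (mod 4), take x = 4 + 7·((2−4)·3 mod 4) = 4 + 7·2 = 18.
Check: 18 mod 4 = 2, 18 mod 7 = 4.

18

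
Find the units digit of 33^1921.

3

Powers of 3 mod 10 repeat with period 4: 3, 9, 7, 1.
1921 mod 4 = 1, so the last digit matches 3^1 = 3.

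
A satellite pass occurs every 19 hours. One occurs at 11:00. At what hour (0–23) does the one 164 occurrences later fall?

7

164·19 = 3116.
Dividing 3116 by 24 gives quotient 129 and remainder 20.
(11 + 20) mod 24 = 7.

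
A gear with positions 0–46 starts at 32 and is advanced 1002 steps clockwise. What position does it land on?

1002 − 21·47 = 15, so 1002 ≡ 15 (mod 47).
(32 + 15) mod 47 = 0.

0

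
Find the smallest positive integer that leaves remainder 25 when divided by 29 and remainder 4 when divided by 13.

199

Since 13·9 ≡ 1 (mod 29), take x = 4 + 13·((25−4)·9 mod 29) = 4 + 13·15 = 199.
Check: 199 mod 29 = 25, 199 mod 13 = 4.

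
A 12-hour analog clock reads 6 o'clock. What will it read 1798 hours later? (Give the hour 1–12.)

1798 = 149·12 + 10, so 1798 mod 12 = 10.
6 + 10 → 4 on a 12-hour dial.

4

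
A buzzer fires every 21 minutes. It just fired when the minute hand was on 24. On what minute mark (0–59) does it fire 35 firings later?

35·21 = 735.
735 − 12·60 = 15, so 735 ≡ 15 (mod 60).
(24 + 15) mod 60 = 39.

39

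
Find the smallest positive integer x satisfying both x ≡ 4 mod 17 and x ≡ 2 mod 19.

x ≡ 4 (mod 17) gives x ∈ {4, 21}.
The first of these with x mod 19 = 2 is 21.

21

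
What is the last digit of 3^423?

Last digits of 3^n: 3, 9, 7, 1 (period 4).
423 leaves remainder 3 on division by 4, so 3^423 ends in 7.

7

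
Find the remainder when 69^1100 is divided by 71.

37

Successive squares of 69 mod 71: 69^1≡69, 69^2≡4, 69^4≡16, 69^8≡43, 69^16≡3, 69^32≡9, 69^64≡10, 69^128≡29, 69^256≡60, 69^512≡50, 69^1024≡15.
Since 1100 = 4 + 8 + 64 + 1024 in binary, 69^1100 ≡ 16·43·10·15 ≡ 37 (mod 71).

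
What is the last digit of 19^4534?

1

Last digits of 9^n: 9, 1 (period 2).
4534 mod 2 = 0, so the last digit matches 9^2 = 1.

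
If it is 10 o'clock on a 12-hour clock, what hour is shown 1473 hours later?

7

Dividing 1473 by 12 gives quotient 122 and remainder 9.
10 + 9 → 7 on a 12-hour dial.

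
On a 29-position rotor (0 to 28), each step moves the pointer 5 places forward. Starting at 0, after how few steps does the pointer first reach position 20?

4

The inverse of 5 mod 29 is 6 (since 5·6 = 30 ≡ 1).
Multiplying both sides by 6: x ≡ 6·20 = 120 ≡ 4 (mod 29).
Check: 5·4 = 20 = 0·29 + 20.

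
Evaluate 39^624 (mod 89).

Successive squares of 39 mod 89: 39^1≡39, 39^2≡8, 39^4≡64, 39^8≡2, 39^16≡4, 39^32≡16, 39^64≡78, 39^128≡32, 39^256≡45, 39^512≡67.
624 = 16 + 32 + 64 + 512, so 39^624 ≡ 4·16·78·67 ≡ 2 (mod 89).

2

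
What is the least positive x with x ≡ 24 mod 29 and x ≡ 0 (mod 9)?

x ≡ 0 (mod 9) gives x ∈ {0, 9, 18, 27, 36, 45, 54, 63, …}.
The first of these with x mod 29 = 24 is 198.

198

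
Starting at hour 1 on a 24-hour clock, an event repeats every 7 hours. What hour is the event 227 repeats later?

6

227·7 = 1589.
Dividing 1589 by 24 gives quotient 66 and remainder 5.
(1 + 5) mod 24 = 6.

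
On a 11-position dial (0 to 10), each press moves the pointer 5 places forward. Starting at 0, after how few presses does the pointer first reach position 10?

5⁻¹ ≡ 9 (mod 11) because 5·9 = 45 = 4·11 + 1.
So x ≡ 9·10 = 90 ≡ 2 (mod 11).
Check: 5·2 = 10 = 0·11 + 10.

2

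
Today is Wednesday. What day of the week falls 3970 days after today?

Dividing 3970 by 7 gives quotient 567 and remainder 1.
Wednesday + 1 day → Thursday.

Thursday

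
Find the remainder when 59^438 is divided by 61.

By repeated squaring mod 61: 59^1≡59, 59^2≡4, 59^4≡16, 59^8≡12, 59^16≡22, 59^32≡57, 59^64≡16, 59^128≡12, 59^256≡22.
438 = 2 + 4 + 16 + 32 + 128 + 256, so 59^438 ≡ 4·16·22·57·12·22 ≡ 27 (mod 61).

27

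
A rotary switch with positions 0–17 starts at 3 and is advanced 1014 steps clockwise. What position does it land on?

1014 = 56·18 + 6, so 1014 mod 18 = 6.
(3 + 6) mod 18 = 9.

9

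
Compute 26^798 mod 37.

By repeated squaring mod 37: 26^1≡26, 26^2≡10, 26^4≡26, 26^8≡10, 26^16≡26, 26^32≡10, 26^64≡26, 26^128≡10, 26^256≡26, 26^512≡10.
Since 798 = 2 + 4 + 8 + 16 + 256 + 512 in binary, 26^798 ≡ 10·26·10·26·26·10 ≡ 1 (mod 37).

1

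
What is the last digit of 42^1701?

2

Powers of 2 mod 10 repeat with period 4: 2, 4, 8, 6.
1701 mod 4 = 1, so the last digit matches 2^1 = 2.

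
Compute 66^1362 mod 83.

29

Square-and-reduce mod 83: 66^1≡66, 66^2≡40, 66^4≡23, 66^8≡31, 66^16≡48, 66^32≡63, 66^64≡68, 66^128≡59, 66^256≡78, 66^512≡25, 66^1024≡44.
1362 = 2 + 16 + 64 + 256 + 1024, so 66^1362 ≡ 40·48·68·78·44 ≡ 29 (mod 83).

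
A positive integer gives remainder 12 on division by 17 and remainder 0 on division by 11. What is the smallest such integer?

x ≡ 0 (mod 11) gives x ∈ {0, 11, 22, 33, 44, 55, 66, 77, …}.
The first of these with x mod 17 = 12 is 165.

165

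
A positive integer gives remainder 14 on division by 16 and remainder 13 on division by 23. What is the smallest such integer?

174

Since 23·7 ≡ 1 (mod 16), take x = 13 + 23·((14−13)·7 mod 16) = 13 + 23·7 = 174.
Check: 174 mod 16 = 14, 174 mod 23 = 13.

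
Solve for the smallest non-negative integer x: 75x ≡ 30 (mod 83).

17

75⁻¹ ≡ 31 (mod 83) because 75·31 = 2325 = 28·83 + 1.
Multiplying both sides by 31: x ≡ 31·30 = 930 ≡ 17 (mod 83).
Check: 75·17 = 1275 = 15·83 + 30.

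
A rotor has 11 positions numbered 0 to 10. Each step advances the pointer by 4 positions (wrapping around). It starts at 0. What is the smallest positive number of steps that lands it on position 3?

9

The inverse of 4 mod 11 is 3 (since 4·3 = 12 ≡ 1).
Multiplying both sides by 3: x ≡ 3·3 = 9 ≡ 9 (mod 11).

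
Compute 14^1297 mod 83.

20

By repeated squaring mod 83: 14^1≡14, 14^2≡30, 14^4≡70, 14^8≡3, 14^16≡9, 14^32≡81, 14^64≡4, 14^128≡16, 14^256≡7, 14^512≡49, 14^1024≡77.
Since 1297 = 1 + 16 + 256 + 1024 in binary, 14^1297 ≡ 14·9·7·77 ≡ 20 (mod 83).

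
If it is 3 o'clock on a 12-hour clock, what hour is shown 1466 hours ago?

1

1466 = 122·12 + 2, so 1466 mod 12 = 2.
3 − 2 → 1 on a 12-hour dial.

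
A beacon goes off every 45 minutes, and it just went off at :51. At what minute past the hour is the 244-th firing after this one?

51

244·45 = 10980.
10980 = 183·60 + 0, so 10980 mod 60 = 0.
(51 + 0) mod 60 = 51.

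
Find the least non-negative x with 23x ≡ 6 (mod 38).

30

23⁻¹ ≡ 5 (mod 38) because 23·5 = 115 = 3·38 + 1.
Multiplying both sides by 5: x ≡ 5·6 = 30 ≡ 30 (mod 38).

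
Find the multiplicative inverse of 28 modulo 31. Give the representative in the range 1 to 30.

10

31 = 1·28 + 3
28 = 9·3 + 1
3 = 3·1 + 0
Back-substituting gives 28·10 ≡ 1 (mod 31).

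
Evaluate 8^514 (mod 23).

4

Successive squares of 8 mod 23: 8^1≡8, 8^2≡18, 8^4≡2, 8^8≡4, 8^16≡16, 8^32≡3, 8^64≡9, 8^128≡12, 8^256≡6, 8^512≡13.
514 = 2 + 512, so 8^514 ≡ 18·13 ≡ 4 (mod 23).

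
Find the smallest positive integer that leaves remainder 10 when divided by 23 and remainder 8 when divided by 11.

x ≡ 8 (mod 11) gives x ∈ {8, 19, 30, 41, 52, 63, 74, 85, …}.
The first of these with x mod 23 = 10 is 217.

217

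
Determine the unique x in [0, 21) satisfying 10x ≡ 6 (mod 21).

The inverse of 10 mod 21 is 19 (since 10·19 = 190 ≡ 1).
So x ≡ 19·6 = 114 ≡ 9 (mod 21).

9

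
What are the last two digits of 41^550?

Square-and-reduce mod 100: 41^1≡41, 41^2≡81, 41^4≡61, 41^8≡21, 41^16≡41, 41^32≡81, 41^64≡61, 41^128≡21, 41^256≡41, 41^512≡81.
550 = 2 + 4 + 32 + 512, so 41^550 ≡ 81·61·81·81 ≡ 1 (mod 100).

01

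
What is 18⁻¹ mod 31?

19

31 = 1·18 + 13
18 = 1·13 + 5
13 = 2·5 + 3
5 = 1·3 + 2
3 = 1·2 + 1
2 = 2·1 + 0
Back-substituting gives 18·19 ≡ 1 (mod 31).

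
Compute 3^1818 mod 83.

11

By repeated squaring mod 83: 3^1≡3, 3^2≡9, 3^4≡81, 3^8≡4, 3^16≡16, 3^32≡7, 3^64≡49, 3^128≡77, 3^256≡36, 3^512≡51, 3^1024≡28.
1818 = 2 + 8 + 16 + 256 + 512 + 1024, so 3^1818 ≡ 9·4·16·36·51·28 ≡ 11 (mod 83).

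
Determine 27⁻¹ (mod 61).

27·52 = 1404 = 23·61 + 1, so 27⁻¹ ≡ 52 (mod 61).

52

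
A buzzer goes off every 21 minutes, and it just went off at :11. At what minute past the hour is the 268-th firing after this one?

268·21 = 5628.
5628 − 93·60 = 48, so 5628 ≡ 48 (mod 60).
(11 + 48) mod 60 = 59.

59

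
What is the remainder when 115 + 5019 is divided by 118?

5019 = 42·118 + 63, so 5019 mod 118 = 63.
(115 + 63) mod 118 = 60.

60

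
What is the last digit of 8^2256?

The units digit of 8^n cycles with period 4: 8, 4, 2, 6, …
2256 mod 4 = 0, so the last digit matches 8^4 = 6.

6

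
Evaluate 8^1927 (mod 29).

Successive squares of 8 mod 29: 8^1≡8, 8^2≡6, 8^4≡7, 8^8≡20, 8^16≡23, 8^32≡7, 8^64≡20, 8^128≡23, 8^256≡7, 8^512≡20, 8^1024≡23.
Since 1927 = 1 + 2 + 4 + 128 + 256 + 512 + 1024 in binary, 8^1927 ≡ 8·6·7·23·7·20·23 ≡ 14 (mod 29).

14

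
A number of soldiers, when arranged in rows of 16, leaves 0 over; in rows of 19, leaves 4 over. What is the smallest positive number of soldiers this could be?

x ≡ 0 (mod 16) gives x ∈ {0, 16, 32, 48, 64, 80}.
The first of these with x mod 19 = 4 is 80.

80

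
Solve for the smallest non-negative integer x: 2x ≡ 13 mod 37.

25

The inverse of 2 mod 37 is 19 (since 2·19 = 38 ≡ 1).
So x ≡ 19·13 = 247 ≡ 25 (mod 37).
Check: 2·25 = 50 = 1·37 + 13.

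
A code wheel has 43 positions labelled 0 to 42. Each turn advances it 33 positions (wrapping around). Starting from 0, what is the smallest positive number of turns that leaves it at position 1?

43 = 1·33 + 10
33 = 3·10 + 3
10 = 3·3 + 1
3 = 3·1 + 0
Back-substituting gives 33·30 ≡ 1 (mod 43).

30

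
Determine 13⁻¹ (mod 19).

13·3 = 39 = 2·19 + 1, so 13⁻¹ ≡ 3 (mod 19).

3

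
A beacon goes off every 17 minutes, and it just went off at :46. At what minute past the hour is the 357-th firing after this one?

357·17 = 6069.
Dividing 6069 by 60 gives quotient 101 and remainder 9.
(46 + 9) mod 60 = 55.

55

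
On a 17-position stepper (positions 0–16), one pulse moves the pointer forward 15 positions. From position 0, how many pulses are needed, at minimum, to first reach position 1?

8

17 = 1·15 + 2
15 = 7·2 + 1
2 = 2·1 + 0
Back-substituting gives 15·8 ≡ 1 (mod 17).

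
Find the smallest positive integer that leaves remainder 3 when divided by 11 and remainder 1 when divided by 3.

25

x ≡ 1 (mod 3) gives x ∈ {1, 4, 7, 10, 13, 16, 19, 22, …}.
The first of these with x mod 11 = 3 is 25.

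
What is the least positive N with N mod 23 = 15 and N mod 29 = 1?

x ≡ 15 (mod 23) gives x ∈ {15, 38, 61, 84, 107, 130, 153, 176, …}.
The first of these with x mod 29 = 1 is 291.

291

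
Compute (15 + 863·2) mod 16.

13

863·2 = 1726.
1726 − 107·16 = 14, so 1726 ≡ 14 (mod 16).
(15 + 14) mod 16 = 13.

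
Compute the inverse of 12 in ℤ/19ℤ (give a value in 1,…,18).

8

12·8 = 96 = 5·19 + 1, so 12⁻¹ ≡ 8 (mod 19).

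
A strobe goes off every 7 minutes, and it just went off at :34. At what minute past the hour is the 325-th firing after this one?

325·7 = 2275.
2275 − 37·60 = 55, so 2275 ≡ 55 (mod 60).
(34 + 55) mod 60 = 29.

29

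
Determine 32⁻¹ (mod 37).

22

37 = 1·32 + 5
32 = 6·5 + 2
5 = 2·2 + 1
2 = 2·1 + 0
Back-substituting gives 32·22 ≡ 1 (mod 37).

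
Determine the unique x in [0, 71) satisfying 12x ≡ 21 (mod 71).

55

12⁻¹ ≡ 6 (mod 71) because 12·6 = 72 = 1·71 + 1.
Multiplying both sides by 6: x ≡ 6·21 = 126 ≡ 55 (mod 71).
Check: 12·55 = 660 = 9·71 + 21.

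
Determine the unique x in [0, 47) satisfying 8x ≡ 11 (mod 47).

19

8⁻¹ ≡ 6 (mod 47) because 8·6 = 48 = 1·47 + 1.
Multiplying both sides by 6: x ≡ 6·11 = 66 ≡ 19 (mod 47).
Check: 8·19 = 152 = 3·47 + 11.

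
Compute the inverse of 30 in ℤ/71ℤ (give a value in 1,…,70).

30·45 = 1350 = 19·71 + 1, so 30⁻¹ ≡ 45 (mod 71).

45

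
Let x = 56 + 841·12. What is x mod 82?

62

841·12 = 10092.
10092 = 123·82 + 6, so 10092 mod 82 = 6.
(56 + 6) mod 82 = 62.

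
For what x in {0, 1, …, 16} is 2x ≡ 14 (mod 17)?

2⁻¹ ≡ 9 (mod 17) because 2·9 = 18 = 1·17 + 1.
So x ≡ 9·14 = 126 ≡ 7 (mod 17).
Check: 2·7 = 14 = 0·17 + 14.

7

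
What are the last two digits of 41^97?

81

Square-and-reduce mod 100: 41^1≡41, 41^2≡81, 41^4≡61, 41^8≡21, 41^16≡41, 41^32≡81, 41^64≡61.
97 = 1 + 32 + 64, so 41^97 ≡ 41·81·61 ≡ 81 (mod 100).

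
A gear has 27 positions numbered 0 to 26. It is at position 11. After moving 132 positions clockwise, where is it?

132 − 4·27 = 24, so 132 ≡ 24 (mod 27).
(11 + 24) mod 27 = 8.

8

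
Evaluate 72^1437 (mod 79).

22

Successive squares of 72 mod 79: 72^1≡72, 72^2≡49, 72^4≡31, 72^8≡13, 72^16≡11, 72^32≡42, 72^64≡26, 72^128≡44, 72^256≡40, 72^512≡20, 72^1024≡5.
Since 1437 = 1 + 4 + 8 + 16 + 128 + 256 + 1024 in binary, 72^1437 ≡ 72·31·13·11·44·40·5 ≡ 22 (mod 79).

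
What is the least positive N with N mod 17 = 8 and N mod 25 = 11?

x ≡ 8 (mod 17) gives x ∈ {8, 25, 42, 59, 76, 93, 110, 127, …}.
The first of these with x mod 25 = 11 is 161.

161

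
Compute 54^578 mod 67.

Square-and-reduce mod 67: 54^1≡54, 54^2≡35, 54^4≡19, 54^8≡26, 54^16≡6, 54^32≡36, 54^64≡23, 54^128≡60, 54^256≡49, 54^512≡56.
578 = 2 + 64 + 512, so 54^578 ≡ 35·23·56 ≡ 56 (mod 67).

56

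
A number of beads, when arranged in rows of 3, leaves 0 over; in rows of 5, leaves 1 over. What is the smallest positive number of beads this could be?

6

Since 5·2 ≡ 1 (mod 3), take x = 1 + 5·((0−1)·2 mod 3) = 1 + 5·1 = 6.
Check: 6 mod 3 = 0, 6 mod 5 = 1.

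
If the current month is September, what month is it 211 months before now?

211 − 17·12 = 7, so 211 ≡ 7 (mod 12).
September − 7 months → February.

February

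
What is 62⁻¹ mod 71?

63

62·63 = 3906 = 55·71 + 1, so 62⁻¹ ≡ 63 (mod 71).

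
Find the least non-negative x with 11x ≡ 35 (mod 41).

11⁻¹ ≡ 15 (mod 41) because 11·15 = 165 = 4·41 + 1.
So x ≡ 15·35 = 525 ≡ 33 (mod 41).

33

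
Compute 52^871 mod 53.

Successive squares of 52 mod 53: 52^1≡52, 52^2≡1, 52^4≡1, 52^8≡1, 52^16≡1, 52^32≡1, 52^64≡1, 52^128≡1, 52^256≡1, 52^512≡1.
Since 871 = 1 + 2 + 4 + 32 + 64 + 256 + 512 in binary, 52^871 ≡ 52·1·1·1·1·1·1 ≡ 52 (mod 53).

52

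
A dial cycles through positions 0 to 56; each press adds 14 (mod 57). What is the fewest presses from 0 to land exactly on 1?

14·53 = 742 = 13·57 + 1, so 14⁻¹ ≡ 53 (mod 57).

53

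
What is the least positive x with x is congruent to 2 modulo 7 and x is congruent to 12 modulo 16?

x ≡ 2 (mod 7) gives x ∈ {2, 9, 16, 23, 30, 37, 44}.
The first of these with x mod 16 = 12 is 44.

44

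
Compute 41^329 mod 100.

Square-and-reduce mod 100: 41^1≡41, 41^2≡81, 41^4≡61, 41^8≡21, 41^16≡41, 41^32≡81, 41^64≡61, 41^128≡21, 41^256≡41.
329 = 1 + 8 + 64 + 256, so 41^329 ≡ 41·21·61·41 ≡ 61 (mod 100).

61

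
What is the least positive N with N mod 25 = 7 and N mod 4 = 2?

82

x ≡ 2 (mod 4) gives x ∈ {2, 6, 10, 14, 18, 22, 26, 30, …}.
The first of these with x mod 25 = 7 is 82.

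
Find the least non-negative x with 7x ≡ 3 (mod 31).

27

7⁻¹ ≡ 9 (mod 31) because 7·9 = 63 = 2·31 + 1.
So x ≡ 9·3 = 27 ≡ 27 (mod 31).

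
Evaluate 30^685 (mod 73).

By repeated squaring mod 73: 30^1≡30, 30^2≡24, 30^4≡65, 30^8≡64, 30^16≡8, 30^32≡64, 30^64≡8, 30^128≡64, 30^256≡8, 30^512≡64.
685 = 1 + 4 + 8 + 32 + 128 + 512, so 30^685 ≡ 30·65·64·64·64·64 ≡ 43 (mod 73).

43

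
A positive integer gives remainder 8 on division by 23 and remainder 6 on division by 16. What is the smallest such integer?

54

x ≡ 6 (mod 16) gives x ∈ {6, 22, 38, 54}.
The first of these with x mod 23 = 8 is 54.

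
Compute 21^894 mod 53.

40

By repeated squaring mod 53: 21^1≡21, 21^2≡17, 21^4≡24, 21^8≡46, 21^16≡49, 21^32≡16, 21^64≡44, 21^128≡28, 21^256≡42, 21^512≡15.
894 = 2 + 4 + 8 + 16 + 32 + 64 + 256 + 512, so 21^894 ≡ 17·24·46·49·16·44·42·15 ≡ 40 (mod 53).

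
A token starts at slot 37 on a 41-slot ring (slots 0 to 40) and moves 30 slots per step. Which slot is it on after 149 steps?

38

149·30 = 4470.
4470 = 109·41 + 1, so 4470 mod 41 = 1.
(37 + 1) mod 41 = 38.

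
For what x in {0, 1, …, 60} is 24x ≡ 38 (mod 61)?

The inverse of 24 mod 61 is 28 (since 24·28 = 672 ≡ 1).
Multiplying both sides by 28: x ≡ 28·38 = 1064 ≡ 27 (mod 61).
Check: 24·27 = 648 = 10·61 + 38.

27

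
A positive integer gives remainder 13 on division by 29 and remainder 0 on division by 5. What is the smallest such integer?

100

Since 5·6 ≡ 1 (mod 29), take x = 0 + 5·((13−0)·6 mod 29) = 0 + 5·20 = 100.
Check: 100 mod 29 = 13, 100 mod 5 = 0.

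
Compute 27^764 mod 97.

22

By repeated squaring mod 97: 27^1≡27, 27^2≡50, 27^4≡75, 27^8≡96, 27^16≡1, 27^32≡1, 27^64≡1, 27^128≡1, 27^256≡1, 27^512≡1.
764 = 4 + 8 + 16 + 32 + 64 + 128 + 512, so 27^764 ≡ 75·96·1·1·1·1·1 ≡ 22 (mod 97).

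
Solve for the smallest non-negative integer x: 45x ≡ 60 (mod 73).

45⁻¹ ≡ 13 (mod 73) because 45·13 = 585 = 8·73 + 1.
So x ≡ 13·60 = 780 ≡ 50 (mod 73).

50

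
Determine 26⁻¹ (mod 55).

55 = 2·26 + 3
26 = 8·3 + 2
3 = 1·2 + 1
2 = 2·1 + 0
Back-substituting gives 26·36 ≡ 1 (mod 55).

36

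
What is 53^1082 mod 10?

9

Last digits of 3^n: 3, 9, 7, 1 (period 4).
1082 leaves remainder 2 on division by 4, so 53^1082 ends in 9.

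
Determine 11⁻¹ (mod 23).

11·21 = 231 = 10·23 + 1, so 11⁻¹ ≡ 21 (mod 23).

21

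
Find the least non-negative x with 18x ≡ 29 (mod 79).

The inverse of 18 mod 79 is 22 (since 18·22 = 396 ≡ 1).
So x ≡ 22·29 = 638 ≡ 6 (mod 79).

6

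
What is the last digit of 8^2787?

2

The units digit of 8^n cycles with period 4: 8, 4, 2, 6, …
2787 mod 4 = 3, so the last digit matches 8^3 = 2.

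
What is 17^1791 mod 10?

Powers of 7 mod 10 repeat with period 4: 7, 9, 3, 1.
1791 leaves remainder 3 on division by 4, so 17^1791 ends in 3.

3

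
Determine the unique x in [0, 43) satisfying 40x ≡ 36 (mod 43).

The inverse of 40 mod 43 is 14 (since 40·14 = 560 ≡ 1).
So x ≡ 14·36 = 504 ≡ 31 (mod 43).

31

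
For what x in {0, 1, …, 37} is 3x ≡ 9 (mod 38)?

3

The inverse of 3 mod 38 is 13 (since 3·13 = 39 ≡ 1).
Multiplying both sides by 13: x ≡ 13·9 = 117 ≡ 3 (mod 38).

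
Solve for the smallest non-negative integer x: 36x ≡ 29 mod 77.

The inverse of 36 mod 77 is 15 (since 36·15 = 540 ≡ 1).
So x ≡ 15·29 = 435 ≡ 50 (mod 77).
Check: 36·50 = 1800 = 23·77 + 29.

50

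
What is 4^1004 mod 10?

The units digit of 4^n cycles with period 2: 4, 6, …
1004 mod 2 = 0, so the last digit matches 4^2 = 6.

6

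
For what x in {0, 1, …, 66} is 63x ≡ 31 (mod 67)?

The inverse of 63 mod 67 is 50 (since 63·50 = 3150 ≡ 1).
Multiplying both sides by 50: x ≡ 50·31 = 1550 ≡ 9 (mod 67).

9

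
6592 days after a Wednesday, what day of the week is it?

Dividing 6592 by 7 gives quotient 941 and remainder 5.
Wednesday + 5 days → Monday.

Monday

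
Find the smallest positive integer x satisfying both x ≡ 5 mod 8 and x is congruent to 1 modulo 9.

37

Since 9·1 ≡ 1 (mod 8), take x = 1 + 9·((5−1)·1 mod 8) = 1 + 9·4 = 37.
Check: 37 mod 8 = 5, 37 mod 9 = 1.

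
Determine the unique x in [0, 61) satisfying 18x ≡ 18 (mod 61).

1

18⁻¹ ≡ 17 (mod 61) because 18·17 = 306 = 5·61 + 1.
So x ≡ 17·18 = 306 ≡ 1 (mod 61).
Check: 18·1 = 18 = 0·61 + 18.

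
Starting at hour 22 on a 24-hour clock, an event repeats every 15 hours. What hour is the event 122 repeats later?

122·15 = 1830.
1830 = 76·24 + 6, so 1830 mod 24 = 6.
(22 + 6) mod 24 = 4.

4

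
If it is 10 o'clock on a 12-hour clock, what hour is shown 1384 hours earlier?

6

1384 = 115·12 + 4, so 1384 mod 12 = 4.
10 − 4 → 6 on a 12-hour dial.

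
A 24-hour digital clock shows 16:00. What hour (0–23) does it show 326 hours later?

326 = 13·24 + 14, so 326 mod 24 = 14.
(16 + 14) mod 24 = 6.

6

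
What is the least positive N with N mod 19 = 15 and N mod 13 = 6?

x ≡ 6 (mod 13) gives x ∈ {6, 19, 32, 45, 58, 71, 84, 97, …}.
The first of these with x mod 19 = 15 is 110.

110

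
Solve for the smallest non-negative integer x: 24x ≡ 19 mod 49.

24⁻¹ ≡ 47 (mod 49) because 24·47 = 1128 = 23·49 + 1.
Multiplying both sides by 47: x ≡ 47·19 = 893 ≡ 11 (mod 49).

11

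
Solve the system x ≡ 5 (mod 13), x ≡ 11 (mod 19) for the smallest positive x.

239

x ≡ 5 (mod 13) gives x ∈ {5, 18, 31, 44, 57, 70, 83, 96, …}.
The first of these with x mod 19 = 11 is 239.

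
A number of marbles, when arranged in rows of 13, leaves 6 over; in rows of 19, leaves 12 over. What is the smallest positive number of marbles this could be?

Since 19·11 ≡ 1 (mod 13), take x = 12 + 19·((6−12)·11 mod 13) = 12 + 19·12 = 240.
Check: 240 mod 13 = 6, 240 mod 19 = 12.

240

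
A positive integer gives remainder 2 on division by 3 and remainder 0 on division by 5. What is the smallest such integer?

x ≡ 2 (mod 3) gives x ∈ {2, 5}.
The first of these with x mod 5 = 0 is 5.

5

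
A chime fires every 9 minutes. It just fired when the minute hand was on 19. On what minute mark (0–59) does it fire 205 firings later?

205·9 = 1845.
1845 = 30·60 + 45, so 1845 mod 60 = 45.
(19 + 45) mod 60 = 4.

4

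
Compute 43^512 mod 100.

Successive squares of 43 mod 100: 43^1≡43, 43^2≡49, 43^4≡1, 43^8≡1, 43^16≡1, 43^32≡1, 43^64≡1, 43^128≡1, 43^256≡1, 43^512≡1.
Since 512 = 512 in binary, 43^512 ≡ 1 ≡ 1 (mod 100).

1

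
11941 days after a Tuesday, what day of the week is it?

11941 = 1705·7 + 6, so 11941 mod 7 = 6.
Tuesday + 6 days → Monday.

Monday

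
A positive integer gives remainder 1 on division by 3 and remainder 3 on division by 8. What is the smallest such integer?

x ≡ 1 (mod 3) gives x ∈ {1, 4, 7, 10, 13, 16, 19}.
The first of these with x mod 8 = 3 is 19.

19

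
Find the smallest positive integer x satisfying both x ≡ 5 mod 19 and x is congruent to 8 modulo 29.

385

x ≡ 5 (mod 19) gives x ∈ {5, 24, 43, 62, 81, 100, 119, 138, …}.
The first of these with x mod 29 = 8 is 385.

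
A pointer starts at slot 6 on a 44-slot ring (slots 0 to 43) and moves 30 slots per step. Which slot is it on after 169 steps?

169·30 = 5070.
5070 − 115·44 = 10, so 5070 ≡ 10 (mod 44).
(6 + 10) mod 44 = 16.

16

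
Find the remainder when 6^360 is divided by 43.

By repeated squaring mod 43: 6^1≡6, 6^2≡36, 6^4≡6, 6^8≡36, 6^16≡6, 6^32≡36, 6^64≡6, 6^128≡36, 6^256≡6.
360 = 8 + 32 + 64 + 256, so 6^360 ≡ 36·36·6·6 ≡ 1 (mod 43).

1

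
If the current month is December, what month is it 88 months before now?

August

88 mod 12 = 4 (since 7·12 = 84).
December − 4 months → August.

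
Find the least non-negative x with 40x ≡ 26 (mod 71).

61

The inverse of 40 mod 71 is 16 (since 40·16 = 640 ≡ 1).
Multiplying both sides by 16: x ≡ 16·26 = 416 ≡ 61 (mod 71).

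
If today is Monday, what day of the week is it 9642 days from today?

9642 − 1377·7 = 3, so 9642 ≡ 3 (mod 7).
Monday + 3 days → Thursday.

Thursday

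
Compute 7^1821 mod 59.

Successive squares of 7 mod 59: 7^1≡7, 7^2≡49, 7^4≡41, 7^8≡29, 7^16≡15, 7^32≡48, 7^64≡3, 7^128≡9, 7^256≡22, 7^512≡12, 7^1024≡26.
1821 = 1 + 4 + 8 + 16 + 256 + 512 + 1024, so 7^1821 ≡ 7·41·29·15·22·12·26 ≡ 20 (mod 59).

20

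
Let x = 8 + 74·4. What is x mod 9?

7

74·4 = 296.
296 − 32·9 = 8, so 296 ≡ 8 (mod 9).
(8 + 8) mod 9 = 7.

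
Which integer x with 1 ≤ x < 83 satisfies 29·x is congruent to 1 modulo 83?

29·63 = 1827 = 22·83 + 1, so 29⁻¹ ≡ 63 (mod 83).

63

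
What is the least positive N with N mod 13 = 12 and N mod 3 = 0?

12

Since 3·9 ≡ 1 (mod 13), take x = 0 + 3·((12−0)·9 mod 13) = 0 + 3·4 = 12.
Check: 12 mod 13 = 12, 12 mod 3 = 0.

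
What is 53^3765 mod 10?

The units digit of 53^n cycles with period 4: 3, 9, 7, 1, …
3765 leaves remainder 1 on division by 4, so 53^3765 ends in 3.

3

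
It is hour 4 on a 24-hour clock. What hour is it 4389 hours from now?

1

Dividing 4389 by 24 gives quotient 182 and remainder 21.
(4 + 21) mod 24 = 1.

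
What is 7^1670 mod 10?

Last digits of 7^n: 7, 9, 3, 1 (period 4).
1670 mod 4 = 2, so the last digit matches 7^2 = 9.

9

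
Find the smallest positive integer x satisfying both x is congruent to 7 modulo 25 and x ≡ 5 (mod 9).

32

x ≡ 5 (mod 9) gives x ∈ {5, 14, 23, 32}.
The first of these with x mod 25 = 7 is 32.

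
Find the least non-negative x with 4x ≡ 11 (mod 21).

8

The inverse of 4 mod 21 is 16 (since 4·16 = 64 ≡ 1).
So x ≡ 16·11 = 176 ≡ 8 (mod 21).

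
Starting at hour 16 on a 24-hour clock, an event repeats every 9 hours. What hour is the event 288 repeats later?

16

288·9 = 2592.
2592 mod 24 = 0 (since 108·24 = 2592).
(16 + 0) mod 24 = 16.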